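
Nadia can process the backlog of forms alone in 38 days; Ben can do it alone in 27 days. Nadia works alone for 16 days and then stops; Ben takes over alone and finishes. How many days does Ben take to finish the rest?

In 16 days Nadia does 16/38 = 8/19 of the job, leaving 11/19.
Ben works at 1/27 per day, so finishing takes 11/19 ÷ 1/27 = 297/19 days.

297/19 days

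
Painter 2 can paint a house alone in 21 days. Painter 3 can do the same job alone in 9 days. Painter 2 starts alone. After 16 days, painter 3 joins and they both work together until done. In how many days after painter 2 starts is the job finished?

In the first 16 days painter 2 alone does 16/21 of the job, leaving 5/21.
Once everyone is working, combined rate: 1/21 + 1/9 = (3 + 7)/63 = 10/63 per day.
Remaining 5/21 at 10/63 per day takes 3/2 days.
Total from the start = 16 + 3/2 = 35/2 days.

35/2 days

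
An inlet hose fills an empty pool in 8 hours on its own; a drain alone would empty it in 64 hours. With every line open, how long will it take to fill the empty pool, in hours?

64/7 hours

Net rate = 1/8 − 1/64 = (8 − 1)/64 = 7/64 per hour.
Filling time = 1 ÷ (7/64) = 64/7 hours.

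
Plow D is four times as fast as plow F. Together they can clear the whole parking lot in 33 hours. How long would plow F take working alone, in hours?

Let plow F's rate be r; then plow D's rate is 4r, so together (4 + 1)r = 5r = 1/33.
Thus r = 1/165 per hour.
Plow F alone: 165 hours; plow D alone: 165/4 hours.

165 hours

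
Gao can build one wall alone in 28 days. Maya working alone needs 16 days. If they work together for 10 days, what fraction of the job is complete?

55/56

Combined rate: 1/28 + 1/16 = (4 + 7)/112 = 11/112 per day.
In 10 days they complete 10·11/112 = 55/56 of the job.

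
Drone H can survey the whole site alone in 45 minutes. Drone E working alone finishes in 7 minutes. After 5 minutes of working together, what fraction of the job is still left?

11/63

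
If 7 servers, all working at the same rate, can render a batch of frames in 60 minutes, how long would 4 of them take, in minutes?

Total work is 7·60 = 420 server-minutes.
With 4 servers: 420/4 = 105 minutes.

105 minutes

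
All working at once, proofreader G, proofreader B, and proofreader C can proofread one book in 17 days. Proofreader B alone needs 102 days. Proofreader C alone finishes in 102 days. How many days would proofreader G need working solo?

Combined rate is 1/17 per day.
Known contribution: 1/102 + 1/102 = (1 + 1)/102 = 2/102 = 1/51 per day.
So proofreader G's rate is 1/17 − 1/51 = 2/51, meaning 51/2 days alone.

51/2 days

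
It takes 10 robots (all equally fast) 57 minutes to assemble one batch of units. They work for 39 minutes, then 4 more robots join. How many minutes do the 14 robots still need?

One robot does 1/570 of the job per minute.
After 39 minutes with 10 robots, 13/19 is done (6/19 left).
With 14 robots the rate is 14/570 = 7/285, so the rest takes 6/19 ÷ 7/285 = 90/7 minutes.

90/7 minutes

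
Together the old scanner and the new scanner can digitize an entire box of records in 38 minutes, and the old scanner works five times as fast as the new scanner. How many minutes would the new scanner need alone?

228 minutes

Let the new scanner's rate be r; then the old scanner's rate is 5r, so together (5 + 1)r = 6r = 1/38.
Thus r = 1/228 per minute.
The new scanner alone: 228 minutes; the old scanner alone: 228/5 minutes.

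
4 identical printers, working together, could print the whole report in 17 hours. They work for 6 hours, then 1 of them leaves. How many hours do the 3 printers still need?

44/3 hours

One printer does 1/68 of the job per hour.
After 6 hours with 4 printers, 6/17 is done (11/17 left).
With 3 printers the rate is 3/68, so the rest takes 11/17 ÷ 3/68 = 44/3 hours.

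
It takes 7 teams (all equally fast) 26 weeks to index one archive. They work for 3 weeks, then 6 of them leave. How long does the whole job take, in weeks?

One team does 1/182 of the job per week.
After 3 weeks with 7 teams, 3/26 is done (23/26 left).
With 1 team the rate is 1/182, so the rest takes 23/26 ÷ 1/182 = 161 weeks.
Total = 3 + 161 = 164 weeks.

164 weeks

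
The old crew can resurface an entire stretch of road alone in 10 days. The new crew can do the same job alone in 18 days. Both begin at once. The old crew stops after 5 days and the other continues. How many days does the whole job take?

9 days

In the first 5 days the combined rate is 7/45, so 7/9 of the job is done, leaving 2/9.
After the old crew leaves the rate is 1/18 per day; the remaining 2/9 takes 4 days.
Total = 5 + 4 = 9 days.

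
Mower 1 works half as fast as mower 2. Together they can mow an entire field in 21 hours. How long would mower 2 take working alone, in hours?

Let mower 2's rate be r; then mower 1's rate is (1/2)r, so together (1/2 + 1)r = (3/2)r = 1/21.
Thus r = 2/63 per hour.
Mower 2 alone: 63/2 hours; mower 1 alone: 63 hours.

63/2 hours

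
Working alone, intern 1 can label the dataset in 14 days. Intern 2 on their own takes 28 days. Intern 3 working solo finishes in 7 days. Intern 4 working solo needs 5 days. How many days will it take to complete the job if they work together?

Combined rate: 1/14 + 1/28 + 1/7 + 1/5 = (10 + 5 + 20 + 28)/140 = 63/140 = 9/20 per day.
Time = 1 ÷ (9/20) = 20/9 days.

20/9 days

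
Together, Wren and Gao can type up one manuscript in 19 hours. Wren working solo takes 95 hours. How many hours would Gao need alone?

95/4 hours

Combined rate is 1/19 per hour.
Known contribution: 1/95 per hour.
So Gao's rate is 1/19 − 1/95 = 4/95, meaning 95/4 hours alone.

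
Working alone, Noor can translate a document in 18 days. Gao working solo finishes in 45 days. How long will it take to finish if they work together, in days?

Combined rate: 1/18 + 1/45 = (5 + 2)/90 = 7/90 per day.
Time = 1 ÷ (7/90) = 90/7 days.

90/7 days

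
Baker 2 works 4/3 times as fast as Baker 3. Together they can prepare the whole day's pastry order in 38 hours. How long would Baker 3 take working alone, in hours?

Let Baker 3's rate be r; then Baker 2's rate is (4/3)r, so together (4/3 + 1)r = (7/3)r = 1/38.
Thus r = 3/266 per hour.
Baker 3 alone: 266/3 hours; Baker 2 alone: 133/2 hours.

266/3 hours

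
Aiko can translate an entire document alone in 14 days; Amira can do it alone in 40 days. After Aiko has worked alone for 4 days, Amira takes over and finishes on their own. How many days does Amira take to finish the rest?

200/7 days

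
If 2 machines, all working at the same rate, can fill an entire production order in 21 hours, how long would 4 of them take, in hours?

21/2 hours

Total work is 2·21 = 42 machine-hours.
With 4 machines: 42/4 = 21/2 hours.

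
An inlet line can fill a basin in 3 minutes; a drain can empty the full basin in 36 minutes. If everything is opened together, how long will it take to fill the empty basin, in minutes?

36/11 minutes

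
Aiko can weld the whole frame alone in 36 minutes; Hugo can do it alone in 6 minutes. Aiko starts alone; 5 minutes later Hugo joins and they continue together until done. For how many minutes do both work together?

31/7 minutes

In 5 minutes Aiko does 5/36 of the job, leaving 31/36.
Aiko and Hugo together work at 7/36 per minute, so finishing takes 31/36 ÷ 7/36 = 31/7 minutes.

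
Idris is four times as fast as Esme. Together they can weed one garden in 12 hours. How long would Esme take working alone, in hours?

60 hours

Let Esme's rate be r; then Idris's rate is 4r, so together (4 + 1)r = 5r = 1/12.
Thus r = 1/60 per hour.
Esme alone: 60 hours; Idris alone: 15 hours.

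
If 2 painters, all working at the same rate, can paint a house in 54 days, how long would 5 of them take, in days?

Total work is 2·54 = 108 painter-days.
With 5 painters: 108/5 days.

108/5 days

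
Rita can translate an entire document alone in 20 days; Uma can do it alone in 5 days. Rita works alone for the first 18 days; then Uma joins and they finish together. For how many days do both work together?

2/5 days

In 18 days Rita does 18/20 = 9/10 of the job, leaving 1/10.
Rita and Uma together work at 1/4 per day, so finishing takes 1/10 ÷ 1/4 = 2/5 days.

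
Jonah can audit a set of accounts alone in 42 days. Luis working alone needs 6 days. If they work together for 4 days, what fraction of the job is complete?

16/21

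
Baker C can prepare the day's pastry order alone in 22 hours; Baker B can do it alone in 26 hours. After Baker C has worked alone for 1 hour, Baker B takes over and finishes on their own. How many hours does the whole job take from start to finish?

284/11 hours

In 1 hour Baker C does 1/22 of the job, leaving 21/22.
Baker B works at 1/26 per hour, so finishing takes 21/22 ÷ 1/26 = 273/11 hours.
Total time = 1 + 273/11 = 284/11 hours.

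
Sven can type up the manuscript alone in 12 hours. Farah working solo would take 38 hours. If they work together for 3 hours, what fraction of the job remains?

51/76

Combined rate: 1/12 + 1/38 = (19 + 6)/228 = 25/228 per hour.
In 3 hours they complete 3·25/228 = 25/76 of the job.
So 51/76 remains.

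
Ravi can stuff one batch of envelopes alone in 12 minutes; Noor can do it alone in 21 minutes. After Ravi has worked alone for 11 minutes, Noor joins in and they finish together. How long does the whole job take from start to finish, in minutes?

128/11 minutes

In 11 minutes Ravi does 11/12 of the job, leaving 1/12.
Ravi and Noor together work at 11/84 per minute, so finishing takes 1/12 ÷ 11/84 = 7/11 minutes.
Total time = 11 + 7/11 = 128/11 minutes.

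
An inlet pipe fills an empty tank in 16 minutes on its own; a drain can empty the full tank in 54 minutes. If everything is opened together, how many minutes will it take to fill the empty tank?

432/19 minutes

Net rate = 1/16 − 1/54 = (27 − 8)/432 = 19/432 per minute.
Filling time = 1 ÷ (19/432) = 432/19 minutes.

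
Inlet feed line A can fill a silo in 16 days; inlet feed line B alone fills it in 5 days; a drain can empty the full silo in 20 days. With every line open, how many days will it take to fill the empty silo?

Net rate = 1/16 + 1/5 − 1/20 = (5 + 16 − 4)/80 = 17/80 per day.
Filling time = 1 ÷ (17/80) = 80/17 days.

80/17 days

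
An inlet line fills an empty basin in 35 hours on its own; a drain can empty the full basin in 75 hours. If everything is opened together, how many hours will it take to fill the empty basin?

525/8 hours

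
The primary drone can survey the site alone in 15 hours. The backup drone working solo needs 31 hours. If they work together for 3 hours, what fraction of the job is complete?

46/155

Combined rate: 1/15 + 1/31 = (31 + 15)/465 = 46/465 per hour.
In 3 hours they complete 3·46/465 = 46/155 of the job.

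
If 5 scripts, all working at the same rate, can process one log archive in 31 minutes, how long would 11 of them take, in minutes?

Total work is 5·31 = 155 script-minutes.
With 11 scripts: 155/11 minutes.

155/11 minutes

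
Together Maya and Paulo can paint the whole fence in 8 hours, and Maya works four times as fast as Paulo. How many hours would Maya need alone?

Let Paulo's rate be r; then Maya's rate is 4r, so together (4 + 1)r = 5r = 1/8.
Thus r = 1/40 per hour.
Paulo alone: 40 hours; Maya alone: 10 hours.

10 hours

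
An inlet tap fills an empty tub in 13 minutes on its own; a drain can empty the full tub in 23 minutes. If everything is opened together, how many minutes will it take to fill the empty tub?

Net rate = 1/13 − 1/23 = (23 − 13)/299 = 10/299 per minute.
Filling time = 1 ÷ (10/299) = 299/10 minutes.

299/10 minutes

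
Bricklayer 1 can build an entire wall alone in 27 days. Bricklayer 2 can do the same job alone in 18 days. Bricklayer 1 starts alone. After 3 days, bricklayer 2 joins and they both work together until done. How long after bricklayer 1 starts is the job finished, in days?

In the first 3 days bricklayer 1 alone does 3/27 = 1/9 of the job, leaving 8/9.
Once everyone is working, combined rate: 1/27 + 1/18 = (2 + 3)/54 = 5/54 per day.
Remaining 8/9 at 5/54 per day takes 48/5 days.
Total from the start = 3 + 48/5 = 63/5 days.

63/5 days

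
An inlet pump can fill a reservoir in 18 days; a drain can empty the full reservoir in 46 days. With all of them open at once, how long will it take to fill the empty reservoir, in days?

Net rate = 1/18 − 1/46 = (23 − 9)/414 = 14/414 = 7/207 per day.
Filling time = 1 ÷ (7/207) = 207/7 days.

207/7 days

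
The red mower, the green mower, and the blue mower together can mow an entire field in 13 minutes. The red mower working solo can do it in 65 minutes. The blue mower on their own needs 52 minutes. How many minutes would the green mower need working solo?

Combined rate is 1/13 per minute.
Known contribution: 1/65 + 1/52 = (4 + 5)/260 = 9/260 per minute.
So the green mower's rate is 1/13 − 9/260 = 11/260, meaning 260/11 minutes alone.

260/11 minutes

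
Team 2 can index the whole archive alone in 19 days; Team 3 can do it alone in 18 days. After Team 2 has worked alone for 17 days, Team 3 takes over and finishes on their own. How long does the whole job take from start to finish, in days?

In 17 days Team 2 does 17/19 of the job, leaving 2/19.
Team 3 works at 1/18 per day, so finishing takes 2/19 ÷ 1/18 = 36/19 days.
Total time = 17 + 36/19 = 359/19 days.

359/19 days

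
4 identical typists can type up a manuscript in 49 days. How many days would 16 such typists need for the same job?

Total work is 4·49 = 196 typist-days.
With 16 typists: 196/16 = 49/4 days.

49/4 days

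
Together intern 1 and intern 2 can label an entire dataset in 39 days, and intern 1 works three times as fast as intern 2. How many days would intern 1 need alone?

52 days

Let intern 2's rate be r; then intern 1's rate is 3r, so together (3 + 1)r = 4r = 1/39.
Thus r = 1/156 per day.
Intern 2 alone: 156 days; intern 1 alone: 52 days.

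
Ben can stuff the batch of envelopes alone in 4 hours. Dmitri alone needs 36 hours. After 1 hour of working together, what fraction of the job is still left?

13/18

Combined rate: 1/4 + 1/36 = (9 + 1)/36 = 10/36 = 5/18 per hour.
In 1 hour they complete 1·5/18 = 5/18 of the job.
So 13/18 remains.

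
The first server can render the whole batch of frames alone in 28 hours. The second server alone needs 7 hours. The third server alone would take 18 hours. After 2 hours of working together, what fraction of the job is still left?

Combined rate: 1/28 + 1/7 + 1/18 = (9 + 36 + 14)/252 = 59/252 per hour.
In 2 hours they complete 2·59/252 = 59/126 of the job.
So 67/126 remains.

67/126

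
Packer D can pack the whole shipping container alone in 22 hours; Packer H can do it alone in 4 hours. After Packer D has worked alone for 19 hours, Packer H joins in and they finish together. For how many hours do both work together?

6/13 hours

In 19 hours Packer D does 19/22 of the job, leaving 3/22.
Packer D and Packer H together work at 13/44 per hour, so finishing takes 3/22 ÷ 13/44 = 6/13 hours.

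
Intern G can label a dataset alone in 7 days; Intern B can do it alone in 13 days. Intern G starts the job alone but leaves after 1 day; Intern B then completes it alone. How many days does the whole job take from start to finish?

85/7 days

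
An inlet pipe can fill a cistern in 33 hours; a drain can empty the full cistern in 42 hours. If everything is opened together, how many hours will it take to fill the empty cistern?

154 hours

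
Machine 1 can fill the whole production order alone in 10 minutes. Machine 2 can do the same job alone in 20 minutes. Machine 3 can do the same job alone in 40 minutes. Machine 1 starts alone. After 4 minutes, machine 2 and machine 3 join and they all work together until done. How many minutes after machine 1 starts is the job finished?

52/7 minutes

In the first 4 minutes machine 1 alone does 4/10 = 2/5 of the job, leaving 3/5.
Once everyone is working, combined rate: 1/10 + 1/20 + 1/40 = (4 + 2 + 1)/40 = 7/40 per minute.
Remaining 3/5 at 7/40 per minute takes 24/7 minutes.
Total from the start = 4 + 24/7 = 52/7 minutes.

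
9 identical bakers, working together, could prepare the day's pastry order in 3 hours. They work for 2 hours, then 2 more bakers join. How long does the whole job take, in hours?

31/11 hours

One baker does 1/27 of the job per hour.
After 2 hours with 9 bakers, 2/3 is done (1/3 left).
With 11 bakers the rate is 11/27, so the rest takes 1/3 ÷ 11/27 = 9/11 hours.
Total = 2 + 9/11 = 31/11 hours.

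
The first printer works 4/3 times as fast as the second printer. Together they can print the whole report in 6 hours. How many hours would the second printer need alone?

14 hours

Let the second printer's rate be r; then the first printer's rate is (4/3)r, so together (4/3 + 1)r = (7/3)r = 1/6.
Thus r = 1/14 per hour.
The second printer alone: 14 hours; the first printer alone: 21/2 hours.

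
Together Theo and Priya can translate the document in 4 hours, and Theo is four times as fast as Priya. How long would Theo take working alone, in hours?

5 hours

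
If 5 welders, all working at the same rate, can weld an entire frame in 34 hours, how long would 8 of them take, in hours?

Total work is 5·34 = 170 welder-hours.
With 8 welders: 170/8 = 85/4 hours.

85/4 hours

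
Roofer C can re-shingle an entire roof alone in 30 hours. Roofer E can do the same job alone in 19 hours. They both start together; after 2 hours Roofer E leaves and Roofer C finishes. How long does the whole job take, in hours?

510/19 hours

In the first 2 hours the combined rate is 49/570, so 49/285 of the job is done, leaving 236/285.
After Roofer E leaves the rate is 1/30 per hour; the remaining 236/285 takes 472/19 hours.
Total = 2 + 472/19 = 510/19 hours.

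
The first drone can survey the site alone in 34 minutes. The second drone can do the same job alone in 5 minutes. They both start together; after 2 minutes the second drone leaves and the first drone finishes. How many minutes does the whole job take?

In the first 2 minutes the combined rate is 39/170, so 39/85 of the job is done, leaving 46/85.
After the second drone leaves the rate is 1/34 per minute; the remaining 46/85 takes 92/5 minutes.
Total = 2 + 92/5 = 102/5 minutes.

102/5 minutes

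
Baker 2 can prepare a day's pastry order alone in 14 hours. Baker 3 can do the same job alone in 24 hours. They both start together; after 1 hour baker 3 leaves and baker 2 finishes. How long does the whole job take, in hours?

In the first 1 hour the combined rate is 19/168, so 19/168 of the job is done, leaving 149/168.
After baker 3 leaves the rate is 1/14 per hour; the remaining 149/168 takes 149/12 hours.
Total = 1 + 149/12 = 161/12 hours.

161/12 hours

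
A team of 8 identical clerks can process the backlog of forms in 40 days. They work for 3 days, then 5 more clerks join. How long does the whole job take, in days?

One clerk does 1/320 of the job per day.
After 3 days with 8 clerks, 3/40 is done (37/40 left).
With 13 clerks the rate is 13/320, so the rest takes 37/40 ÷ 13/320 = 296/13 days.
Total = 3 + 296/13 = 335/13 days.

335/13 days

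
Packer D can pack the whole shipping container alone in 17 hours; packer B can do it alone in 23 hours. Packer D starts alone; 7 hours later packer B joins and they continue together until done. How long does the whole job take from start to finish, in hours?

51/4 hours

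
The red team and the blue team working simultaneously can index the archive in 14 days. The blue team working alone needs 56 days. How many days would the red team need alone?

Combined rate is 1/14 per day.
Known contribution: 1/56 per day.
So the red team's rate is 1/14 − 1/56 = 3/56, meaning 56/3 days alone.

56/3 days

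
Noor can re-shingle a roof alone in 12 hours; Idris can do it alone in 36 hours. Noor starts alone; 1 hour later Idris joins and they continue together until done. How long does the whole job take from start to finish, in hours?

37/4 hours

In 1 hour Noor does 1/12 of the job, leaving 11/12.
Noor and Idris together work at 1/9 per hour, so finishing takes 11/12 ÷ 1/9 = 33/4 hours.
Total time = 1 + 33/4 = 37/4 hours.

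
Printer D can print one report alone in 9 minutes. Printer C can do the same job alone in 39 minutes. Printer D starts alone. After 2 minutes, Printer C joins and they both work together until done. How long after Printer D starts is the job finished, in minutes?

In the first 2 minutes Printer D alone does 2/9 of the job, leaving 7/9.
Once everyone is working, combined rate: 1/9 + 1/39 = (13 + 3)/117 = 16/117 per minute.
Remaining 7/9 at 16/117 per minute takes 91/16 minutes.
Total from the start = 2 + 91/16 = 123/16 minutes.

123/16 minutes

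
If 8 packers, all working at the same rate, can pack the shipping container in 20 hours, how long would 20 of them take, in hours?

8 hours

Total work is 8·20 = 160 packer-hours.
With 20 packers: 160/20 = 8 hours.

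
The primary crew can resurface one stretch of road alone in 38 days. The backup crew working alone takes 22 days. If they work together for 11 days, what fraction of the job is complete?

Combined rate: 1/38 + 1/22 = (11 + 19)/418 = 30/418 = 15/209 per day.
In 11 days they complete 11·15/209 = 15/19 of the job.

15/19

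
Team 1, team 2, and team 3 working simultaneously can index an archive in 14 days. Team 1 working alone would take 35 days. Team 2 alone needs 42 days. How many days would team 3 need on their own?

105/2 days

Combined rate is 1/14 per day.
Known contribution: 1/35 + 1/42 = (6 + 5)/210 = 11/210 per day.
So team 3's rate is 1/14 − 11/210 = 2/105, meaning 105/2 days alone.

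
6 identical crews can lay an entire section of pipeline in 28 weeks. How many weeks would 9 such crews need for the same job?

56/3 weeks

Total work is 6·28 = 168 crew-weeks.
With 9 crews: 168/9 = 56/3 weeks.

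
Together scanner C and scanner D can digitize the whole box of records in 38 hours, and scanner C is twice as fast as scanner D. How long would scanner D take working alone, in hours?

114 hours

Let scanner D's rate be r; then scanner C's rate is 2r, so together (2 + 1)r = 3r = 1/38.
Thus r = 1/114 per hour.
Scanner D alone: 114 hours; scanner C alone: 57 hours.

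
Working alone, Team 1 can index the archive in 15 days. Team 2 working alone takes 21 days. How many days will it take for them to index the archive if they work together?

35/4 days

With two workers the combined time is the product over the sum: 15·21/(15+21) = 315/36 = 35/4 days.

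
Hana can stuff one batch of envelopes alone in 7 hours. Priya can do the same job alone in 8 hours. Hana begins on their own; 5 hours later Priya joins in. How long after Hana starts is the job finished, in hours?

In the first 5 hours Hana alone does 5/7 of the job, leaving 2/7.
Once everyone is working, combined rate: 1/7 + 1/8 = (8 + 7)/56 = 15/56 per hour.
Remaining 2/7 at 15/56 per hour takes 16/15 hours.
Total from the start = 5 + 16/15 = 91/15 hours.

91/15 hours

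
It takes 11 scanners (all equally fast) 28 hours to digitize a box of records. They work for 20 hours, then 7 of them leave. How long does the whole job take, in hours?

42 hours

One scanner does 1/308 of the job per hour.
After 20 hours with 11 scanners, 5/7 is done (2/7 left).
With 4 scanners the rate is 4/308 = 1/77, so the rest takes 2/7 ÷ 1/77 = 22 hours.
Total = 20 + 22 = 42 hours.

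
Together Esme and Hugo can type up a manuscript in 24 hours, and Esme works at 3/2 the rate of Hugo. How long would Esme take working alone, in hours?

40 hours

Let Hugo's rate be r; then Esme's rate is (3/2)r, so together (3/2 + 1)r = (5/2)r = 1/24.
Thus r = 1/60 per hour.
Hugo alone: 60 hours; Esme alone: 40 hours.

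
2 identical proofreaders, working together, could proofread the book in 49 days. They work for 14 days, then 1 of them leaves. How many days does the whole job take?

84 days

One proofreader does 1/98 of the job per day.
After 14 days with 2 proofreaders, 2/7 is done (5/7 left).
With 1 proofreader the rate is 1/98, so the rest takes 5/7 ÷ 1/98 = 70 days.
Total = 14 + 70 = 84 days.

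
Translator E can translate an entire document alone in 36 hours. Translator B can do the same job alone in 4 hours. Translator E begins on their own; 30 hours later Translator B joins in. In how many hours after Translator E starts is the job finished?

153/5 hours

In the first 30 hours Translator E alone does 30/36 = 5/6 of the job, leaving 1/6.
Once everyone is working, combined rate: 1/36 + 1/4 = (1 + 9)/36 = 10/36 = 5/18 per hour.
Remaining 1/6 at 5/18 per hour takes 3/5 hours.
Total from the start = 30 + 3/5 = 153/5 hours.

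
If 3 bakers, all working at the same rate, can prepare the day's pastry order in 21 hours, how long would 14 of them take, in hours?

9/2 hours

Total work is 3·21 = 63 baker-hours.
With 14 bakers: 63/14 = 9/2 hours.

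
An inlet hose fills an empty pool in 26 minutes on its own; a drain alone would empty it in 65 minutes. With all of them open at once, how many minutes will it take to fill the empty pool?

Net rate = 1/26 − 1/65 = (5 − 2)/130 = 3/130 per minute.
Filling time = 1 ÷ (3/130) = 130/3 minutes.

130/3 minutes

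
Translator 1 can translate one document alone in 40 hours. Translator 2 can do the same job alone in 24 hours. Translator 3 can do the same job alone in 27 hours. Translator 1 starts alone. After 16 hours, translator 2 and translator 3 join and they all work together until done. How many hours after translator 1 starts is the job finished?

305/14 hours

In the first 16 hours translator 1 alone does 16/40 = 2/5 of the job, leaving 3/5.
Once everyone is working, combined rate: 1/40 + 1/24 + 1/27 = (27 + 45 + 40)/1080 = 112/1080 = 14/135 per hour.
Remaining 3/5 at 14/135 per hour takes 81/14 hours.
Total from the start = 16 + 81/14 = 305/14 hours.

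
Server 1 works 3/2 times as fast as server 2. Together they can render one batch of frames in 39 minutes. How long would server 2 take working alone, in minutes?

Let server 2's rate be r; then server 1's rate is (3/2)r, so together (3/2 + 1)r = (5/2)r = 1/39.
Thus r = 2/195 per minute.
Server 2 alone: 195/2 minutes; server 1 alone: 65 minutes.

195/2 minutes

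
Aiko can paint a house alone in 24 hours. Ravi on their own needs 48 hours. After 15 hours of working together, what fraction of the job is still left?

Combined rate: 1/24 + 1/48 = (2 + 1)/48 = 3/48 = 1/16 per hour.
In 15 hours they complete 15·1/16 = 15/16 of the job.
So 1/16 remains.

1/16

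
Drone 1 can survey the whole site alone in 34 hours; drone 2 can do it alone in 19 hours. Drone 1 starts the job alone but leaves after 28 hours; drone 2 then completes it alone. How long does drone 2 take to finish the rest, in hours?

57/17 hours

In 28 hours drone 1 does 28/34 = 14/17 of the job, leaving 3/17.
Drone 2 works at 1/19 per hour, so finishing takes 3/17 ÷ 1/19 = 57/17 hours.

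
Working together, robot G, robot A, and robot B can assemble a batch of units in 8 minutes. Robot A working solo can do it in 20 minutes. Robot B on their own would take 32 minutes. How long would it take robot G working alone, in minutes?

Combined rate is 1/8 per minute.
Known contribution: 1/20 + 1/32 = (8 + 5)/160 = 13/160 per minute.
So robot G's rate is 1/8 − 13/160 = 7/160, meaning 160/7 minutes alone.

160/7 minutes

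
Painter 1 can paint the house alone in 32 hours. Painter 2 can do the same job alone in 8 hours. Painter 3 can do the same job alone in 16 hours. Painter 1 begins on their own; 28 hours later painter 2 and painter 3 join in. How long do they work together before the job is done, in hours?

4/7 hours

In the first 28 hours painter 1 alone does 28/32 = 7/8 of the job, leaving 1/8.
Once everyone is working, combined rate: 1/32 + 1/8 + 1/16 = (1 + 4 + 2)/32 = 7/32 per hour.
Remaining 1/8 at 7/32 per hour takes 4/7 hours.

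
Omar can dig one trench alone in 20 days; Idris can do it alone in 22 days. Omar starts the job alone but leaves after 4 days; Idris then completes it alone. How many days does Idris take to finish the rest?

In 4 days Omar does 4/20 = 1/5 of the job, leaving 4/5.
Idris works at 1/22 per day, so finishing takes 4/5 ÷ 1/22 = 88/5 days.

88/5 days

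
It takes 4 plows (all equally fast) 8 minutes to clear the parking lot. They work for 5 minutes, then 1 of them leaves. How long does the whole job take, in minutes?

9 minutes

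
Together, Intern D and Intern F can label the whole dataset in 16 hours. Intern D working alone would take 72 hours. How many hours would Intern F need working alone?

Combined rate is 1/16 per hour.
Known contribution: 1/72 per hour.
So Intern F's rate is 1/16 − 1/72 = 7/144, meaning 144/7 hours alone.

144/7 hours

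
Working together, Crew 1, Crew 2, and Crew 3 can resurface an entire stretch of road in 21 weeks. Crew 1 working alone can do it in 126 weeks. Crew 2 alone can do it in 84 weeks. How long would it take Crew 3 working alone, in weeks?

Combined rate is 1/21 per week.
Known contribution: 1/126 + 1/84 = (2 + 3)/252 = 5/252 per week.
So Crew 3's rate is 1/21 − 5/252 = 1/36, meaning 36 weeks alone.

36 weeks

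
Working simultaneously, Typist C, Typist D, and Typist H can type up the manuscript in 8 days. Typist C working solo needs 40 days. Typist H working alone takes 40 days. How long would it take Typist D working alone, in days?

40/3 days

Combined rate is 1/8 per day.
Known contribution: 1/40 + 1/40 = (1 + 1)/40 = 2/40 = 1/20 per day.
So Typist D's rate is 1/8 − 1/20 = 3/40, meaning 40/3 days alone.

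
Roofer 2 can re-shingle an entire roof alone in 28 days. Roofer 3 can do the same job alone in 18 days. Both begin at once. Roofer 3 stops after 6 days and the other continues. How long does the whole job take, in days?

In the first 6 days the combined rate is 23/252, so 23/42 of the job is done, leaving 19/42.
After Roofer 3 leaves the rate is 1/28 per day; the remaining 19/42 takes 38/3 days.
Total = 6 + 38/3 = 56/3 days.

56/3 days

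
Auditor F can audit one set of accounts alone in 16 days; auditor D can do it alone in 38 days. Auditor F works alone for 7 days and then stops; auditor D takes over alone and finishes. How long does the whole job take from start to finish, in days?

In 7 days auditor F does 7/16 of the job, leaving 9/16.
Auditor D works at 1/38 per day, so finishing takes 9/16 ÷ 1/38 = 171/8 days.
Total time = 7 + 171/8 = 227/8 days.

227/8 days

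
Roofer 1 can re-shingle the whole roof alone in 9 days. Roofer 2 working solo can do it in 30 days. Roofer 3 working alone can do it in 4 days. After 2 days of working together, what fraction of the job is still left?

Combined rate: 1/9 + 1/30 + 1/4 = (20 + 6 + 45)/180 = 71/180 per day.
In 2 days they complete 2·71/180 = 71/90 of the job.
So 19/90 remains.

19/90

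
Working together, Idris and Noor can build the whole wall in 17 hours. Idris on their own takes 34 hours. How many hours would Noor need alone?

Combined rate is 1/17 per hour.
Known contribution: 1/34 per hour.
So Noor's rate is 1/17 − 1/34 = 1/34, meaning 34 hours alone.

34 hours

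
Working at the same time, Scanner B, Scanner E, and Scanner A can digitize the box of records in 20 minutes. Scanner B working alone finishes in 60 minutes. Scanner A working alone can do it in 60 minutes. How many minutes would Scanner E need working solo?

60 minutes

Combined rate is 1/20 per minute.
Known contribution: 1/60 + 1/60 = (1 + 1)/60 = 2/60 = 1/30 per minute.
So Scanner E's rate is 1/20 − 1/30 = 1/60, meaning 60 minutes alone.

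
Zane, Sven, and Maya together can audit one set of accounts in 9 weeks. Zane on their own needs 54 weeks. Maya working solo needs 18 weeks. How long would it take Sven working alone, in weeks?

Combined rate is 1/9 per week.
Known contribution: 1/54 + 1/18 = (1 + 3)/54 = 4/54 = 2/27 per week.
So Sven's rate is 1/9 − 2/27 = 1/27, meaning 27 weeks alone.

27 weeks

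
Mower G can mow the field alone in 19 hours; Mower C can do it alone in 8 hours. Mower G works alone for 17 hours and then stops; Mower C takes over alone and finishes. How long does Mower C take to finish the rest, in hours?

In 17 hours Mower G does 17/19 of the job, leaving 2/19.
Mower C works at 1/8 per hour, so finishing takes 2/19 ÷ 1/8 = 16/19 hours.

16/19 hours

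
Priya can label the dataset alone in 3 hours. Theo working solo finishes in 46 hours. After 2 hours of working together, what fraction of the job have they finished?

Combined rate: 1/3 + 1/46 = (46 + 3)/138 = 49/138 per hour.
In 2 hours they complete 2·49/138 = 49/69 of the job.

49/69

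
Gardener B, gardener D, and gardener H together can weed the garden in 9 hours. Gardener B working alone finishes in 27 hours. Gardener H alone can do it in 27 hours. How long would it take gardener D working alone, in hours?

Combined rate is 1/9 per hour.
Known contribution: 1/27 + 1/27 = (1 + 1)/27 = 2/27 per hour.
So gardener D's rate is 1/9 − 2/27 = 1/27, meaning 27 hours alone.

27 hours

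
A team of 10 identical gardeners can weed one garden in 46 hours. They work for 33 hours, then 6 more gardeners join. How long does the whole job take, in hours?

329/8 hours

One gardener does 1/460 of the job per hour.
After 33 hours with 10 gardeners, 33/46 is done (13/46 left).
With 16 gardeners the rate is 16/460 = 4/115, so the rest takes 13/46 ÷ 4/115 = 65/8 hours.
Total = 33 + 65/8 = 329/8 hours.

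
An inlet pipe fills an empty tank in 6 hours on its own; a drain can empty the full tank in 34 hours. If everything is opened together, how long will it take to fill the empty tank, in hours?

Net rate = 1/6 − 1/34 = (17 − 3)/102 = 14/102 = 7/51 per hour.
Filling time = 1 ÷ (7/51) = 51/7 hours.

51/7 hours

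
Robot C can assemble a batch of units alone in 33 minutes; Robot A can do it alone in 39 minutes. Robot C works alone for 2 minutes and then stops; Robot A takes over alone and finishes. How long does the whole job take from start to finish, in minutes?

In 2 minutes Robot C does 2/33 of the job, leaving 31/33.
Robot A works at 1/39 per minute, so finishing takes 31/33 ÷ 1/39 = 403/11 minutes.
Total time = 2 + 403/11 = 425/11 minutes.

425/11 minutes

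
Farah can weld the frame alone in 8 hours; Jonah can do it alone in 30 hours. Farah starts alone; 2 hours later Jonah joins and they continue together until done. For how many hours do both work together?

90/19 hours

In 2 hours Farah does 2/8 = 1/4 of the job, leaving 3/4.
Farah and Jonah together work at 19/120 per hour, so finishing takes 3/4 ÷ 19/120 = 90/19 hours.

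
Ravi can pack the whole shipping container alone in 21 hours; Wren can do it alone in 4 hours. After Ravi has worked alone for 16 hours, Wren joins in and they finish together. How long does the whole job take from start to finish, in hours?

84/5 hours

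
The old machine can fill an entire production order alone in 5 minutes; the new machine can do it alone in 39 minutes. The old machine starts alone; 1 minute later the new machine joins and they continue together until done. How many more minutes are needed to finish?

In 1 minute the old machine does 1/5 of the job, leaving 4/5.
The old machine and the new machine together work at 44/195 per minute, so finishing takes 4/5 ÷ 44/195 = 39/11 minutes.

39/11 minutes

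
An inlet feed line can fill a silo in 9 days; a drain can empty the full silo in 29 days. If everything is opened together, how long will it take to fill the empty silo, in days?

261/20 days

Net rate = 1/9 − 1/29 = (29 − 9)/261 = 20/261 per day.
Filling time = 1 ÷ (20/261) = 261/20 days.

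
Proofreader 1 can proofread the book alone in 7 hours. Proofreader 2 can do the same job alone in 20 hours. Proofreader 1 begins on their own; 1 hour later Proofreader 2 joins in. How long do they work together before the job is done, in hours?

In the first 1 hour Proofreader 1 alone does 1/7 of the job, leaving 6/7.
Once everyone is working, combined rate: 1/7 + 1/20 = (20 + 7)/140 = 27/140 per hour.
Remaining 6/7 at 27/140 per hour takes 40/9 hours.

40/9 hours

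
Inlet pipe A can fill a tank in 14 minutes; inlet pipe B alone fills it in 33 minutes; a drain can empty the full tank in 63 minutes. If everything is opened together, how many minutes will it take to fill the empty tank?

198/17 minutes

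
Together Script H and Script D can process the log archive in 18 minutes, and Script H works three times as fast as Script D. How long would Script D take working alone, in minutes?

Let Script D's rate be r; then Script H's rate is 3r, so together (3 + 1)r = 4r = 1/18.
Thus r = 1/72 per minute.
Script D alone: 72 minutes; Script H alone: 24 minutes.

72 minutes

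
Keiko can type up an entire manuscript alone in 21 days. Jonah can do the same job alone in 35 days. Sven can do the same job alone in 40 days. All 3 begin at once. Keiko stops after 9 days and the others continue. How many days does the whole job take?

In the first 9 days the combined rate is 17/168, so 51/56 of the job is done, leaving 5/56.
After Keiko leaves the rate is 3/56 per day; the remaining 5/56 takes 5/3 days.
Total = 9 + 5/3 = 32/3 days.

32/3 days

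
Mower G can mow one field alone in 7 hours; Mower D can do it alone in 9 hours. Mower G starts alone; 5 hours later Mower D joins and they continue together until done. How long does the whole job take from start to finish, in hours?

49/8 hours

In 5 hours Mower G does 5/7 of the job, leaving 2/7.
Mower G and Mower D together work at 16/63 per hour, so finishing takes 2/7 ÷ 16/63 = 9/8 hours.
Total time = 5 + 9/8 = 49/8 hours.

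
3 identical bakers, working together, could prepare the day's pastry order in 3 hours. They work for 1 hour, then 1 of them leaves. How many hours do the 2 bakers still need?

One baker does 1/9 of the job per hour.
After 1 hour with 3 bakers, 1/3 is done (2/3 left).
With 2 bakers the rate is 2/9, so the rest takes 2/3 ÷ 2/9 = 3 hours.

3 hours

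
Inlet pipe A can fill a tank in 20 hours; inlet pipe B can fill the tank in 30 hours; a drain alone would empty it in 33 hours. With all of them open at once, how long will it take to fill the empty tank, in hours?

132/7 hours

Net rate = 1/20 + 1/30 − 1/33 = (33 + 22 − 20)/660 = 35/660 = 7/132 per hour.
Filling time = 1 ÷ (7/132) = 132/7 hours.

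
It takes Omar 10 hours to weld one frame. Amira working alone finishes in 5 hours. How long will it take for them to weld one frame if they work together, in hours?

10/3 hours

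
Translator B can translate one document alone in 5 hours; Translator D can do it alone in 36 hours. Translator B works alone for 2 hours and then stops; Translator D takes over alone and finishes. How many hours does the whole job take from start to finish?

118/5 hours

In 2 hours Translator B does 2/5 of the job, leaving 3/5.
Translator D works at 1/36 per hour, so finishing takes 3/5 ÷ 1/36 = 108/5 hours.
Total time = 2 + 108/5 = 118/5 hours.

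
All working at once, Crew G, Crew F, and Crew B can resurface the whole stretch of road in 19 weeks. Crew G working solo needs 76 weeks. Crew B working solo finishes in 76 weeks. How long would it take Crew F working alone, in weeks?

38 weeks

Combined rate is 1/19 per week.
Known contribution: 1/76 + 1/76 = (1 + 1)/76 = 2/76 = 1/38 per week.
So Crew F's rate is 1/19 − 1/38 = 1/38, meaning 38 weeks alone.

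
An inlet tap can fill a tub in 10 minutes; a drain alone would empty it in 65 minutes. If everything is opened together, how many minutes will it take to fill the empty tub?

130/11 minutes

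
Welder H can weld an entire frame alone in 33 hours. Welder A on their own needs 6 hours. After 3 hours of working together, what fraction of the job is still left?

Combined rate: 1/33 + 1/6 = (2 + 11)/66 = 13/66 per hour.
In 3 hours they complete 3·13/66 = 13/22 of the job.
So 9/22 remains.

9/22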